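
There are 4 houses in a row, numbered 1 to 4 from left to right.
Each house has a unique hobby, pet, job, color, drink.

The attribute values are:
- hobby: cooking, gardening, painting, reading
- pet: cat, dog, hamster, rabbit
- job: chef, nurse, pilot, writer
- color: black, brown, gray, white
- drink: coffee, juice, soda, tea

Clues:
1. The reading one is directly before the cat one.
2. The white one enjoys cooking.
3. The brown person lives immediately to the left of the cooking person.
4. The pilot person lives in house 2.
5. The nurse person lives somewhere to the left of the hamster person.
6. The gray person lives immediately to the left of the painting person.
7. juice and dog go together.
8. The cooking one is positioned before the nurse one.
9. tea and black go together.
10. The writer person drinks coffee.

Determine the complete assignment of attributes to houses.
Solution:

House | Hobby | Pet | Job | Color | Drink
-----------------------------------------
  1   | reading | rabbit | writer | brown | coffee
  2   | cooking | cat | pilot | white | soda
  3   | gardening | dog | nurse | gray | juice
  4   | painting | hamster | chef | black | tea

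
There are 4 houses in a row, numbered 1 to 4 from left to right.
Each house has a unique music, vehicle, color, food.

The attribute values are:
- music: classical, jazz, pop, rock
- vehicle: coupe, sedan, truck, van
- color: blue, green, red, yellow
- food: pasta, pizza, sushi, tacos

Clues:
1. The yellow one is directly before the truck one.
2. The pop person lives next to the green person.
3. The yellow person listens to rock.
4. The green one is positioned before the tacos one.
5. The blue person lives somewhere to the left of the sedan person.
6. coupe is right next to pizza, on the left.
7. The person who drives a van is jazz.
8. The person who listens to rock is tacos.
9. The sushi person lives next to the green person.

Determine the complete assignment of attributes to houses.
Solution:

House | Music | Vehicle | Color | Food
--------------------------------------
  1   | pop | coupe | blue | sushi
  2   | jazz | van | green | pizza
  3   | rock | sedan | yellow | tacos
  4   | classical | truck | red | pasta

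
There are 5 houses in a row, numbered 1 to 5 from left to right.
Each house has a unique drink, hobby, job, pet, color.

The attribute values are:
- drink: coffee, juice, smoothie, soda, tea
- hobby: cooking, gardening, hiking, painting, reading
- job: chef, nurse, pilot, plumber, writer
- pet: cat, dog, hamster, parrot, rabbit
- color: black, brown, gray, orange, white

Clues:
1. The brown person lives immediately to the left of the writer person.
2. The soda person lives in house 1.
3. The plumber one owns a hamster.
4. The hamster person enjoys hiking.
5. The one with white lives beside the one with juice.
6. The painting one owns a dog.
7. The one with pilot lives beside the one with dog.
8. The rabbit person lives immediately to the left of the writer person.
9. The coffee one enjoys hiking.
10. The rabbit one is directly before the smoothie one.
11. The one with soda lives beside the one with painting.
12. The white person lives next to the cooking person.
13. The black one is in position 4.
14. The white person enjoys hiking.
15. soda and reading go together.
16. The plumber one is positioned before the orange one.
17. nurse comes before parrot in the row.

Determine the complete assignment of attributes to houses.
Solution:

House | Drink | Hobby | Job | Pet | Color
-----------------------------------------
  1   | soda | reading | pilot | rabbit | brown
  2   | smoothie | painting | writer | dog | gray
  3   | coffee | hiking | plumber | hamster | white
  4   | juice | cooking | nurse | cat | black
  5   | tea | gardening | chef | parrot | orange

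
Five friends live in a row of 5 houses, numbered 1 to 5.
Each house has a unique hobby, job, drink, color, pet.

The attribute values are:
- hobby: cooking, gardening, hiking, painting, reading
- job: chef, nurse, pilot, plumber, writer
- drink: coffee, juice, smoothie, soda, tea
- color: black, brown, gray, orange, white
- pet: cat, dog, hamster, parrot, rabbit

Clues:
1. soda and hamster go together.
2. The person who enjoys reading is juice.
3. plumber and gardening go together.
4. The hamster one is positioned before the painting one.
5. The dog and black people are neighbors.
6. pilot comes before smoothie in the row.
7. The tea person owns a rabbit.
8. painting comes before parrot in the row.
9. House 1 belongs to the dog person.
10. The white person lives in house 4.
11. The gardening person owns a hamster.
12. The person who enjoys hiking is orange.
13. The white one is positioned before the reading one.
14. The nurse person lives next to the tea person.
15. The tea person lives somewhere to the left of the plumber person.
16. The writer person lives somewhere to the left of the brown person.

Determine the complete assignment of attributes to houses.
Solution:

House | Hobby | Job | Drink | Color | Pet
-----------------------------------------
  1   | hiking | nurse | coffee | orange | dog
  2   | cooking | pilot | tea | black | rabbit
  3   | gardening | plumber | soda | gray | hamster
  4   | painting | writer | smoothie | white | cat
  5   | reading | chef | juice | brown | parrot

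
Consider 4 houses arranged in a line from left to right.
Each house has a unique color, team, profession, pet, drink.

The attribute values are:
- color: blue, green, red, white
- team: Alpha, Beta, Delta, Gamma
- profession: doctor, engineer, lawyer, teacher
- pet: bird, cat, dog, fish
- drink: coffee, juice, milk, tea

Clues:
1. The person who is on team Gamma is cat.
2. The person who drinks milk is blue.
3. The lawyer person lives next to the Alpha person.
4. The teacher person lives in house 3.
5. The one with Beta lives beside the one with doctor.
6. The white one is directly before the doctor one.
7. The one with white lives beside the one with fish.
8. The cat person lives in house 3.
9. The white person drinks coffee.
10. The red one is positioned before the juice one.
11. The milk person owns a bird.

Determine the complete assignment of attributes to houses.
Solution:

House | Color | Team | Profession | Pet | Drink
-----------------------------------------------
  1   | white | Beta | lawyer | dog | coffee
  2   | red | Alpha | doctor | fish | tea
  3   | green | Gamma | teacher | cat | juice
  4   | blue | Delta | engineer | bird | milk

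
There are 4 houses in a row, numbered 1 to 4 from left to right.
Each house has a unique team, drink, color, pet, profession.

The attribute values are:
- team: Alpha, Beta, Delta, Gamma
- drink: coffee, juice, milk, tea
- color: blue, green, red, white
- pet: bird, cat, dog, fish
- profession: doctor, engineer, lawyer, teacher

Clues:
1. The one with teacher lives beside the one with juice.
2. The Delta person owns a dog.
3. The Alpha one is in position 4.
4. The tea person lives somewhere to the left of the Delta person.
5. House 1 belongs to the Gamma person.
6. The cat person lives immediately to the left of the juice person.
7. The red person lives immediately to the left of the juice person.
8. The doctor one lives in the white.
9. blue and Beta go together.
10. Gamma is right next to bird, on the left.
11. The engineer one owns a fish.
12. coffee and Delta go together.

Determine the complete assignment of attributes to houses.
Solution:

House | Team | Drink | Color | Pet | Profession
-----------------------------------------------
  1   | Gamma | tea | red | cat | teacher
  2   | Beta | juice | blue | bird | lawyer
  3   | Delta | coffee | white | dog | doctor
  4   | Alpha | milk | green | fish | engineer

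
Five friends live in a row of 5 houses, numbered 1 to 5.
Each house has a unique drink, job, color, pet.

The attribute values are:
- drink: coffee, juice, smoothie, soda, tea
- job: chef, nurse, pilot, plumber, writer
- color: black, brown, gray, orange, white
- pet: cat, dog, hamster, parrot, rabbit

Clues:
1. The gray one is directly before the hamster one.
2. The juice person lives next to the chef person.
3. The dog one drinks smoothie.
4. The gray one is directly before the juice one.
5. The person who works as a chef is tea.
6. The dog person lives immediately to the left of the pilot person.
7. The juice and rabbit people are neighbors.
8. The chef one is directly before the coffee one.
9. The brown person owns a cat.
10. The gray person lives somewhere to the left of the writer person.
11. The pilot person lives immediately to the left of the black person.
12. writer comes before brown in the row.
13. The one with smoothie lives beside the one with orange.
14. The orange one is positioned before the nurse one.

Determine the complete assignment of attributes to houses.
Solution:

House | Drink | Job | Color | Pet
---------------------------------
  1   | smoothie | plumber | gray | dog
  2   | juice | pilot | orange | hamster
  3   | tea | chef | black | rabbit
  4   | coffee | writer | white | parrot
  5   | soda | nurse | brown | cat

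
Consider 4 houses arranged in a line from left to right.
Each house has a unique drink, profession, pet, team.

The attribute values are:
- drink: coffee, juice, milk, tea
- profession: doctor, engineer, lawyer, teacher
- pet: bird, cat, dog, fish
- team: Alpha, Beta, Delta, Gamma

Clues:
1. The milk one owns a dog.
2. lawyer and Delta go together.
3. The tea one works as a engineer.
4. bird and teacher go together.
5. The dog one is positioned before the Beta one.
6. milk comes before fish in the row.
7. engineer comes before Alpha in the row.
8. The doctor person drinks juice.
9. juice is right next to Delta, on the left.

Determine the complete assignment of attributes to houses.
Solution:

House | Drink | Profession | Pet | Team
---------------------------------------
  1   | juice | doctor | cat | Gamma
  2   | milk | lawyer | dog | Delta
  3   | tea | engineer | fish | Beta
  4   | coffee | teacher | bird | Alpha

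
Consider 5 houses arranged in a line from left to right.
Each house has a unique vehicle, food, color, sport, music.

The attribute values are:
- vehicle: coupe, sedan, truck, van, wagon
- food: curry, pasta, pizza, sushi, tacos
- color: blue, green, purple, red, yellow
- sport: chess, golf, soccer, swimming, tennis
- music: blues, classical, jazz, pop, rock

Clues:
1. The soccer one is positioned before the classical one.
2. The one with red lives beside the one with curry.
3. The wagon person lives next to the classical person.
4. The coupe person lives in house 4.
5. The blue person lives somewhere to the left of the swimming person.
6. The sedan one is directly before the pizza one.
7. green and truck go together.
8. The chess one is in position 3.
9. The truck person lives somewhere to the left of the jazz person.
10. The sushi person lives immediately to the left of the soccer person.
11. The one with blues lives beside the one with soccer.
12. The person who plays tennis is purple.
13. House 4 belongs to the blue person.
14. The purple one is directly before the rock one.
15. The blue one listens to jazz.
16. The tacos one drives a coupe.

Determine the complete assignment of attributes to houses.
Solution:

House | Vehicle | Food | Color | Sport | Music
----------------------------------------------
  1   | sedan | sushi | purple | tennis | blues
  2   | wagon | pizza | red | soccer | rock
  3   | truck | curry | green | chess | classical
  4   | coupe | tacos | blue | golf | jazz
  5   | van | pasta | yellow | swimming | pop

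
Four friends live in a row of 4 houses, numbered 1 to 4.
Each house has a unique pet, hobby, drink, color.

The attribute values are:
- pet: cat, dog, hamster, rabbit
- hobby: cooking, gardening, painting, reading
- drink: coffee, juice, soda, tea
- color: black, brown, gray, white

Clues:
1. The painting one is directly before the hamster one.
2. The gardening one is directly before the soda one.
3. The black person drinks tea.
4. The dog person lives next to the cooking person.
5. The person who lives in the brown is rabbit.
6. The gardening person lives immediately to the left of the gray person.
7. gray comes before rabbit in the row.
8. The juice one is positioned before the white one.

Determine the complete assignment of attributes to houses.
Solution:

House | Pet | Hobby | Drink | Color
-----------------------------------
  1   | dog | gardening | tea | black
  2   | cat | cooking | soda | gray
  3   | rabbit | painting | juice | brown
  4   | hamster | reading | coffee | white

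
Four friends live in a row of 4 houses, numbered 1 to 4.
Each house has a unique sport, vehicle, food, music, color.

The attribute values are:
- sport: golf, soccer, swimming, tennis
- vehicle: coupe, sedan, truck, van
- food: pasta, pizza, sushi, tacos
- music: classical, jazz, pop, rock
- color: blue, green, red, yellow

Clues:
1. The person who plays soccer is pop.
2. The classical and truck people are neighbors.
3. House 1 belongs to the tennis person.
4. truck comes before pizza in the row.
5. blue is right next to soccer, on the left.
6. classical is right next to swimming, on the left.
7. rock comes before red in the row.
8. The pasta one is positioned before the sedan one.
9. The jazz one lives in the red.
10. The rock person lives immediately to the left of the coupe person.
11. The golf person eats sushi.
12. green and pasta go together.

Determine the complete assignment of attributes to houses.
Solution:

House | Sport | Vehicle | Food | Music | Color
----------------------------------------------
  1   | tennis | van | pasta | classical | green
  2   | swimming | truck | tacos | rock | blue
  3   | soccer | coupe | pizza | pop | yellow
  4   | golf | sedan | sushi | jazz | red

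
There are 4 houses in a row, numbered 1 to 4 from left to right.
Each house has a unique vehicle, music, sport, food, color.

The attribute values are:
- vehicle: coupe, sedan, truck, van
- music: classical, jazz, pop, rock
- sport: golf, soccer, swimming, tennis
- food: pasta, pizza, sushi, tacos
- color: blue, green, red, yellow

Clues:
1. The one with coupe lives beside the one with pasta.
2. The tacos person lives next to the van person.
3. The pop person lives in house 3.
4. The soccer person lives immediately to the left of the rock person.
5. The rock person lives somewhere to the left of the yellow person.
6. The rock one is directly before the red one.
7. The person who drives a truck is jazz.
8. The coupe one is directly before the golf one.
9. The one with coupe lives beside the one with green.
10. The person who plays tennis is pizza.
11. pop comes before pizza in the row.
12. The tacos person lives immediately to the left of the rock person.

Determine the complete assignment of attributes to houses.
Solution:

House | Vehicle | Music | Sport | Food | Color
----------------------------------------------
  1   | coupe | classical | soccer | tacos | blue
  2   | van | rock | golf | pasta | green
  3   | sedan | pop | swimming | sushi | red
  4   | truck | jazz | tennis | pizza | yellow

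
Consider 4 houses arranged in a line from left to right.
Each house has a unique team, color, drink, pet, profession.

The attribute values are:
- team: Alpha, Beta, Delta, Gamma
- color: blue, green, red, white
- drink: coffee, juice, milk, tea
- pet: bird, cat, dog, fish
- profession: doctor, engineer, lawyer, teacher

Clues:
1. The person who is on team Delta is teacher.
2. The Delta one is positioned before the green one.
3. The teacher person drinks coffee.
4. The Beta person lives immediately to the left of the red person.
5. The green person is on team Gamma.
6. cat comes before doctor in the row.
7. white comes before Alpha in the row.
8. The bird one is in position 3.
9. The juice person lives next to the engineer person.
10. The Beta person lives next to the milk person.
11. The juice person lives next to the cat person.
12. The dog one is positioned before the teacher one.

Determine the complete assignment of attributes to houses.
Solution:

House | Team | Color | Drink | Pet | Profession
-----------------------------------------------
  1   | Beta | white | juice | dog | lawyer
  2   | Alpha | red | milk | cat | engineer
  3   | Delta | blue | coffee | bird | teacher
  4   | Gamma | green | tea | fish | doctor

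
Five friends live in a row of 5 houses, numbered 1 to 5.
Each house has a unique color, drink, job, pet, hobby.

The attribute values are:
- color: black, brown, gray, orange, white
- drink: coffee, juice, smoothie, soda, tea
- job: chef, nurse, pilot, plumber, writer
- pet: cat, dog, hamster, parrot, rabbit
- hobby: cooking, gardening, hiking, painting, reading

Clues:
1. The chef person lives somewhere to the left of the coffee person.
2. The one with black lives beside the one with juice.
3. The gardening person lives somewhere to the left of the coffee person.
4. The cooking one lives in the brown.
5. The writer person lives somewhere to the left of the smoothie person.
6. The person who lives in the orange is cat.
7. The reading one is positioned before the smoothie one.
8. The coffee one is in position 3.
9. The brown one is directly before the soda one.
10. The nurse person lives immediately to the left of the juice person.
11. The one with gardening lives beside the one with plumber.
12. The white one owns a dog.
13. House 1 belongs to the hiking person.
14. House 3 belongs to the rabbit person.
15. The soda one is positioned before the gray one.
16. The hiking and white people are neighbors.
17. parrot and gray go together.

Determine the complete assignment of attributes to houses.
Solution:

House | Color | Drink | Job | Pet | Hobby
-----------------------------------------
  1   | black | tea | nurse | hamster | hiking
  2   | white | juice | chef | dog | gardening
  3   | brown | coffee | plumber | rabbit | cooking
  4   | orange | soda | writer | cat | reading
  5   | gray | smoothie | pilot | parrot | painting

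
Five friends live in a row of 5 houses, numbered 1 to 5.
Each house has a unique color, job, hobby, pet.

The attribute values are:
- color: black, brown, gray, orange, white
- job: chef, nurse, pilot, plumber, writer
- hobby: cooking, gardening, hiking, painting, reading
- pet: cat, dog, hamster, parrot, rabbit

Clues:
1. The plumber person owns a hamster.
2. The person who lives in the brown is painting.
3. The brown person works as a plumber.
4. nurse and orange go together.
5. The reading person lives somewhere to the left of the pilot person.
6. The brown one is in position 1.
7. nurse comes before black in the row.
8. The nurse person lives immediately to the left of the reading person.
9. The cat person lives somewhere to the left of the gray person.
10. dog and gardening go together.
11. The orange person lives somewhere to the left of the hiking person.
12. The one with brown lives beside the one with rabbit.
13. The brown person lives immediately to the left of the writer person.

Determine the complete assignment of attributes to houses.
Solution:

House | Color | Job | Hobby | Pet
---------------------------------
  1   | brown | plumber | painting | hamster
  2   | white | writer | cooking | rabbit
  3   | orange | nurse | gardening | dog
  4   | black | chef | reading | cat
  5   | gray | pilot | hiking | parrot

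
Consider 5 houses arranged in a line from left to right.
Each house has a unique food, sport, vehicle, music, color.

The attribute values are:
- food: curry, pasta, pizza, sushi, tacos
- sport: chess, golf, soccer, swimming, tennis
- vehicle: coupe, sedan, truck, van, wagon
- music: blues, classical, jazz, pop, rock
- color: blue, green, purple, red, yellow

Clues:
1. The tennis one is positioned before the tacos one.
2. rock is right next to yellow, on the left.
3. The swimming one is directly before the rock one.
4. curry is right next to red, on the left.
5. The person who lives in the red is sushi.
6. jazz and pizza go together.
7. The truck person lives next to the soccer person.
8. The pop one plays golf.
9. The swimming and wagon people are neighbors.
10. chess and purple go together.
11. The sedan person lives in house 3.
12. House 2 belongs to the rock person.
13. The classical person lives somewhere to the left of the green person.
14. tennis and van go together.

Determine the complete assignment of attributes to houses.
Solution:

House | Food | Sport | Vehicle | Music | Color
----------------------------------------------
  1   | curry | swimming | truck | classical | blue
  2   | sushi | soccer | wagon | rock | red
  3   | pasta | golf | sedan | pop | yellow
  4   | pizza | tennis | van | jazz | green
  5   | tacos | chess | coupe | blues | purple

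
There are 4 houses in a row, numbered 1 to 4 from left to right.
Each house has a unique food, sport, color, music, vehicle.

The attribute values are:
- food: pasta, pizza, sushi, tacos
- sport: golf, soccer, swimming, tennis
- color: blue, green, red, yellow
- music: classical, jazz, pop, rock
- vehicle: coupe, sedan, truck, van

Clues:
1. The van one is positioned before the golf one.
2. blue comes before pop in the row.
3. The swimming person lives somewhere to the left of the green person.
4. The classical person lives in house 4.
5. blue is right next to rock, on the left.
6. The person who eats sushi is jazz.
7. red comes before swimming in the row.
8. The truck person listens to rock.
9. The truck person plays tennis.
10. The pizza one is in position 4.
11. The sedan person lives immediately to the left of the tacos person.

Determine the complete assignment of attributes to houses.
Solution:

House | Food | Sport | Color | Music | Vehicle
----------------------------------------------
  1   | sushi | soccer | blue | jazz | sedan
  2   | tacos | tennis | red | rock | truck
  3   | pasta | swimming | yellow | pop | van
  4   | pizza | golf | green | classical | coupe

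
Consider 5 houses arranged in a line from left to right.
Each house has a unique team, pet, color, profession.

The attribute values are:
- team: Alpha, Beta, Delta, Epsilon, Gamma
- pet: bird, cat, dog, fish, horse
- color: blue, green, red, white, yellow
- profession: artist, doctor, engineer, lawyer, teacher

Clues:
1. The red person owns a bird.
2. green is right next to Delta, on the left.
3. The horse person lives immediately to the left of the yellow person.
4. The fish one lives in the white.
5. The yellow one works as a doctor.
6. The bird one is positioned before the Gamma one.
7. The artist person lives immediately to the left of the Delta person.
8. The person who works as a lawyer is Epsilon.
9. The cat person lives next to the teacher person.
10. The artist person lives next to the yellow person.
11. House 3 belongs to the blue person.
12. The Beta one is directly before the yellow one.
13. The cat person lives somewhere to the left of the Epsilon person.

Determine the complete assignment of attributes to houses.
Solution:

House | Team | Pet | Color | Profession
---------------------------------------
  1   | Beta | horse | green | artist
  2   | Delta | cat | yellow | doctor
  3   | Alpha | dog | blue | teacher
  4   | Epsilon | bird | red | lawyer
  5   | Gamma | fish | white | engineer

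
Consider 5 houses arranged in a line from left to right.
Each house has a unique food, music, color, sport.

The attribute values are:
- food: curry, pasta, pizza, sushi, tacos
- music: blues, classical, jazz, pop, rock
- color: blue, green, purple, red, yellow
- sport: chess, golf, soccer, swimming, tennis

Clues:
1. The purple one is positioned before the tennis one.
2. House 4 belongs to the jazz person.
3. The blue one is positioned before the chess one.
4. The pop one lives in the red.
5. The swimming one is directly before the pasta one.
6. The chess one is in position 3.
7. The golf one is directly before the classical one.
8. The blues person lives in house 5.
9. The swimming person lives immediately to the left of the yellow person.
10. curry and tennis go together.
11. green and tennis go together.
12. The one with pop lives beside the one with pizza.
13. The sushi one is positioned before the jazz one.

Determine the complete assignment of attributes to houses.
Solution:

House | Food | Music | Color | Sport
------------------------------------
  1   | sushi | pop | red | golf
  2   | pizza | classical | blue | swimming
  3   | pasta | rock | yellow | chess
  4   | tacos | jazz | purple | soccer
  5   | curry | blues | green | tennis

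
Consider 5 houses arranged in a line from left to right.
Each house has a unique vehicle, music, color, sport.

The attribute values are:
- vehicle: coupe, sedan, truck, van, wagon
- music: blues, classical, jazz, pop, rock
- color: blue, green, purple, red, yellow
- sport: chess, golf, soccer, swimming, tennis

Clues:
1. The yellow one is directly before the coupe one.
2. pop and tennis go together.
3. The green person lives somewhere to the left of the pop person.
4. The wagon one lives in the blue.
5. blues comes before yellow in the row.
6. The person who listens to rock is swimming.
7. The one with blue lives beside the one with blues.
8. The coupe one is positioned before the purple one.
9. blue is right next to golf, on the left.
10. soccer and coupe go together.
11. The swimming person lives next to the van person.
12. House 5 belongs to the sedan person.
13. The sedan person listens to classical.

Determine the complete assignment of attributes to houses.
Solution:

House | Vehicle | Music | Color | Sport
---------------------------------------
  1   | wagon | rock | blue | swimming
  2   | van | blues | green | golf
  3   | truck | pop | yellow | tennis
  4   | coupe | jazz | red | soccer
  5   | sedan | classical | purple | chess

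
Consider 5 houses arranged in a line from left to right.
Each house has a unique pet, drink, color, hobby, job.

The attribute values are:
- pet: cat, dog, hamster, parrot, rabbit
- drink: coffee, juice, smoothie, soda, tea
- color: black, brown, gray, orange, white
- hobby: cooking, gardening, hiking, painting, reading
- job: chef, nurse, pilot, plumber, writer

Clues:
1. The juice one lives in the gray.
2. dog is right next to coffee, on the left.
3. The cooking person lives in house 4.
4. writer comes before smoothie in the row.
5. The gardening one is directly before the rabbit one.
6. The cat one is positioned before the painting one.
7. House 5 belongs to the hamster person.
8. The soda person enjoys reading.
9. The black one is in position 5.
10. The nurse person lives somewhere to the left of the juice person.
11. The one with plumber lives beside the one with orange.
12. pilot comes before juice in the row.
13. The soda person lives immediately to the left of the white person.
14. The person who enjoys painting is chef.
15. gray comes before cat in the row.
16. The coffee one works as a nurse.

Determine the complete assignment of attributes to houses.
Solution:

House | Pet | Drink | Color | Hobby | Job
-----------------------------------------
  1   | dog | soda | brown | reading | pilot
  2   | parrot | coffee | white | gardening | nurse
  3   | rabbit | juice | gray | hiking | plumber
  4   | cat | tea | orange | cooking | writer
  5   | hamster | smoothie | black | painting | chef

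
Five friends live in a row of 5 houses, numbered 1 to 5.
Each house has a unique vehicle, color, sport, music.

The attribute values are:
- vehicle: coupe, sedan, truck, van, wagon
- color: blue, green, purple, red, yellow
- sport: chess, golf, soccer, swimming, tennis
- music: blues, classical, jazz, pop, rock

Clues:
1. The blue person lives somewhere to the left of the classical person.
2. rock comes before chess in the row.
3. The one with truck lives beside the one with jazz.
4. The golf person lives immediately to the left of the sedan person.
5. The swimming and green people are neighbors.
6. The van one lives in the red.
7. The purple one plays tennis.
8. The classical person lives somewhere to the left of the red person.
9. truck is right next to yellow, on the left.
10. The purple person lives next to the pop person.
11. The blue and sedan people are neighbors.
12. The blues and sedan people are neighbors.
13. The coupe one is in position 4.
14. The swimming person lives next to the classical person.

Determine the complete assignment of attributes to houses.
Solution:

House | Vehicle | Color | Sport | Music
---------------------------------------
  1   | truck | blue | golf | blues
  2   | sedan | yellow | swimming | jazz
  3   | wagon | green | soccer | classical
  4   | coupe | purple | tennis | rock
  5   | van | red | chess | pop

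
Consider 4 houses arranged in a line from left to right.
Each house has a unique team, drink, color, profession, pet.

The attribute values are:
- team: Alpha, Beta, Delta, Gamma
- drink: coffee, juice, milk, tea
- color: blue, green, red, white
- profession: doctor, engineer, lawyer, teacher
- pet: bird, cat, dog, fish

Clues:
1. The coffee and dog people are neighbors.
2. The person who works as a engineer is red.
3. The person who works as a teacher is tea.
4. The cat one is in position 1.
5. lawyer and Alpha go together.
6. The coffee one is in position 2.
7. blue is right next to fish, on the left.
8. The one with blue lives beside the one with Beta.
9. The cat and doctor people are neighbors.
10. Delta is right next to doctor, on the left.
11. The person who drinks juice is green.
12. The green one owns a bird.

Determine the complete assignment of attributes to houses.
Solution:

House | Team | Drink | Color | Profession | Pet
-----------------------------------------------
  1   | Delta | tea | blue | teacher | cat
  2   | Beta | coffee | white | doctor | fish
  3   | Gamma | milk | red | engineer | dog
  4   | Alpha | juice | green | lawyer | bird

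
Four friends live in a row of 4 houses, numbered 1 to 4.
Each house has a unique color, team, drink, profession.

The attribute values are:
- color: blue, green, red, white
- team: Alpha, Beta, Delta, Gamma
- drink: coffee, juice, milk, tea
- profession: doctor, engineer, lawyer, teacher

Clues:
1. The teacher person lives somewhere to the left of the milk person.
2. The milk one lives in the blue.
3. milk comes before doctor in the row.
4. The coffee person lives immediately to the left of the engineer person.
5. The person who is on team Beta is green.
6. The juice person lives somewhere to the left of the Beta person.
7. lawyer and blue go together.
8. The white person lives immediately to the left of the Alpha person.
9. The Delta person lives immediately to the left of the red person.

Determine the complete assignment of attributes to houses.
Solution:

House | Color | Team | Drink | Profession
-----------------------------------------
  1   | white | Delta | coffee | teacher
  2   | red | Alpha | juice | engineer
  3   | blue | Gamma | milk | lawyer
  4   | green | Beta | tea | doctor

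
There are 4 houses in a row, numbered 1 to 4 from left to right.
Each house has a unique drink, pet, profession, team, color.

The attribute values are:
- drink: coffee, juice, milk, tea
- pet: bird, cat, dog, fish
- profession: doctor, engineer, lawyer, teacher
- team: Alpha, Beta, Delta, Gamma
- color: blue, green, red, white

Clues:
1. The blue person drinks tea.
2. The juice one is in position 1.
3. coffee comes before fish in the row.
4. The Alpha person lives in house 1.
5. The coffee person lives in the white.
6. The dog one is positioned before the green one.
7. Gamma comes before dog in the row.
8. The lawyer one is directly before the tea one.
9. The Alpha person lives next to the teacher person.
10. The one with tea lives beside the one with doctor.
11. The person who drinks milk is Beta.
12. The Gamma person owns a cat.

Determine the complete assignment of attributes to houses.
Solution:

House | Drink | Pet | Profession | Team | Color
-----------------------------------------------
  1   | juice | bird | lawyer | Alpha | red
  2   | tea | cat | teacher | Gamma | blue
  3   | coffee | dog | doctor | Delta | white
  4   | milk | fish | engineer | Beta | green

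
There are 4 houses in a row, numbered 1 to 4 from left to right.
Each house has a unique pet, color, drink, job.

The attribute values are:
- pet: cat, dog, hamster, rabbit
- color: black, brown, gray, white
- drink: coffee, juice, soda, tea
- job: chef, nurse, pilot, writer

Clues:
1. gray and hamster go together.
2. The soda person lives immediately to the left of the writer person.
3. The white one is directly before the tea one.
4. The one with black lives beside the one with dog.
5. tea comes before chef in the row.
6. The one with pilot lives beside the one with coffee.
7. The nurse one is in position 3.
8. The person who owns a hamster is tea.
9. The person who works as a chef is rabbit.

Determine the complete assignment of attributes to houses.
Solution:

House | Pet | Color | Drink | Job
---------------------------------
  1   | cat | black | soda | pilot
  2   | dog | white | coffee | writer
  3   | hamster | gray | tea | nurse
  4   | rabbit | brown | juice | chef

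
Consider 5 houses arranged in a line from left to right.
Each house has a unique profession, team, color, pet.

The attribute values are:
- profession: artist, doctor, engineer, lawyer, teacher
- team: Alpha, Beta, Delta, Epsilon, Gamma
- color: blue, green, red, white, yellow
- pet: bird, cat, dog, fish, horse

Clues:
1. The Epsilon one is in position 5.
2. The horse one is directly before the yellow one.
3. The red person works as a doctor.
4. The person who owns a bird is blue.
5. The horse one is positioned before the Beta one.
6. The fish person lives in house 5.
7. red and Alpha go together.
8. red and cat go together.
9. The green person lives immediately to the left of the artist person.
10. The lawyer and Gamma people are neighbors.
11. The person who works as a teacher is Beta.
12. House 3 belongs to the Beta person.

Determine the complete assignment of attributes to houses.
Solution:

House | Profession | Team | Color | Pet
---------------------------------------
  1   | lawyer | Delta | green | horse
  2   | artist | Gamma | yellow | dog
  3   | teacher | Beta | blue | bird
  4   | doctor | Alpha | red | cat
  5   | engineer | Epsilon | white | fish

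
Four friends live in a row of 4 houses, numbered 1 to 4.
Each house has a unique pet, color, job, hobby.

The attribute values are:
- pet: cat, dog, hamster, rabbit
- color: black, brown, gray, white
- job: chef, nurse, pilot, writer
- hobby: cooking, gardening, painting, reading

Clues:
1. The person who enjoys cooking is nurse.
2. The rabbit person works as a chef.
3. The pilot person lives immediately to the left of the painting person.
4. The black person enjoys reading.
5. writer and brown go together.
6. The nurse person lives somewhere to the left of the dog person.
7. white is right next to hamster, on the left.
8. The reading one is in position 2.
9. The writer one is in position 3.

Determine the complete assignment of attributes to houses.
Solution:

House | Pet | Color | Job | Hobby
---------------------------------
  1   | cat | white | nurse | cooking
  2   | hamster | black | pilot | reading
  3   | dog | brown | writer | painting
  4   | rabbit | gray | chef | gardening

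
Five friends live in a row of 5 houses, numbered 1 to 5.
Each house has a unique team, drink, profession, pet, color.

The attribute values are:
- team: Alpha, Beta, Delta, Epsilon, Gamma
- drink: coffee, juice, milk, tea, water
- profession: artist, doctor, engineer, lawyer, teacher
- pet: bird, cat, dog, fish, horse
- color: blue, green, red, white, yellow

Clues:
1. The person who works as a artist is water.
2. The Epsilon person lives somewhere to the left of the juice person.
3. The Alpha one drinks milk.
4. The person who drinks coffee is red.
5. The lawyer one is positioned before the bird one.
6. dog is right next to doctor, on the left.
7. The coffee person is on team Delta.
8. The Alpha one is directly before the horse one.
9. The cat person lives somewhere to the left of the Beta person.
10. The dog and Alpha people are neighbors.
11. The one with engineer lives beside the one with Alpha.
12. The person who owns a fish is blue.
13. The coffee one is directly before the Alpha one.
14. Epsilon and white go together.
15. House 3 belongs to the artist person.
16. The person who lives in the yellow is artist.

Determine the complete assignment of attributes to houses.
Solution:

House | Team | Drink | Profession | Pet | Color
-----------------------------------------------
  1   | Delta | coffee | engineer | dog | red
  2   | Alpha | milk | doctor | fish | blue
  3   | Gamma | water | artist | horse | yellow
  4   | Epsilon | tea | lawyer | cat | white
  5   | Beta | juice | teacher | bird | green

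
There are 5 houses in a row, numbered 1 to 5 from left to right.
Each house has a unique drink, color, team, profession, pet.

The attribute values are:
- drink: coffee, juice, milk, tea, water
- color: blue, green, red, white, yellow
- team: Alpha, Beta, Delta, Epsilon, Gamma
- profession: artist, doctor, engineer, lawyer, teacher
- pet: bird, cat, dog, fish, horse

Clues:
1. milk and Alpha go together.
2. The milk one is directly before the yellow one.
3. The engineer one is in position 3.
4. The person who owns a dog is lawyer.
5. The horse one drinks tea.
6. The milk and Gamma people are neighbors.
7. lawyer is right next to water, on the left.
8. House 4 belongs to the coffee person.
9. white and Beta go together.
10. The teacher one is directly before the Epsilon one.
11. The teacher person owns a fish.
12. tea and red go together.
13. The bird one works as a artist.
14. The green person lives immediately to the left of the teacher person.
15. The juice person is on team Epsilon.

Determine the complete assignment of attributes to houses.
Solution:

House | Drink | Color | Team | Profession | Pet
-----------------------------------------------
  1   | milk | green | Alpha | lawyer | dog
  2   | water | yellow | Gamma | teacher | fish
  3   | juice | blue | Epsilon | engineer | cat
  4   | coffee | white | Beta | artist | bird
  5   | tea | red | Delta | doctor | horse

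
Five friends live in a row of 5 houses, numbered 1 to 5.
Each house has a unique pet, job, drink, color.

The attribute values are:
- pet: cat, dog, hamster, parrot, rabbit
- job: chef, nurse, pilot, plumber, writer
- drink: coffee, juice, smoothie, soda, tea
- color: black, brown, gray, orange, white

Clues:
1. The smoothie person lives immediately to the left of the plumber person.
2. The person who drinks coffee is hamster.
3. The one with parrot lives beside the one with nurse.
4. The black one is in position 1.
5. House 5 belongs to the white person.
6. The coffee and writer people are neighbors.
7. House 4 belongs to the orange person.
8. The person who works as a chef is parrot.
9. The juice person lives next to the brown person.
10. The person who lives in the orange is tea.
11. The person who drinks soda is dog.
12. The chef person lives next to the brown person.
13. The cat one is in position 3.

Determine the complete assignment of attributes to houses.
Solution:

House | Pet | Job | Drink | Color
---------------------------------
  1   | parrot | chef | juice | black
  2   | hamster | nurse | coffee | brown
  3   | cat | writer | smoothie | gray
  4   | rabbit | plumber | tea | orange
  5   | dog | pilot | soda | white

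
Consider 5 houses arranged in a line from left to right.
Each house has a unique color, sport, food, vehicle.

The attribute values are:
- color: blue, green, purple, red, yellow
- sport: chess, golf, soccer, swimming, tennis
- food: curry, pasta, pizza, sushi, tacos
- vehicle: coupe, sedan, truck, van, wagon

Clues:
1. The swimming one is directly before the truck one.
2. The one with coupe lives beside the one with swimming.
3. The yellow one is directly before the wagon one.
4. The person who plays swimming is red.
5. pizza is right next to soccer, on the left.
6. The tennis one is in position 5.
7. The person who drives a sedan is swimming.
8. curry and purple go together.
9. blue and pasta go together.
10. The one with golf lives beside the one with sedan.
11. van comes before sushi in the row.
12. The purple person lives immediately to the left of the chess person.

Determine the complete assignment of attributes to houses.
Solution:

House | Color | Sport | Food | Vehicle
--------------------------------------
  1   | blue | golf | pasta | coupe
  2   | red | swimming | pizza | sedan
  3   | purple | soccer | curry | truck
  4   | yellow | chess | tacos | van
  5   | green | tennis | sushi | wagon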